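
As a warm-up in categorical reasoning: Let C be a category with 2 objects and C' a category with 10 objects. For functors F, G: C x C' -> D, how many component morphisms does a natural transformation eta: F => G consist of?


A natural transformation eta: F => G assigns one component morphism per
object of the domain category.
The domain is the product category C x C', so
|Ob(C x C')| = |Ob(C)| * |Ob(C')| = 2 * 10 = 20.
Therefore eta has 20 component morphisms.

20


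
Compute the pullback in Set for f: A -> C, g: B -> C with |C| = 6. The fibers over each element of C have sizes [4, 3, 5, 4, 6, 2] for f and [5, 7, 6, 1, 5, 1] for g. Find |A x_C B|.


The pullback A x_C B consists of pairs (a, b) with f(a) = g(b).
For each element c in C, the fiber product has |f^-1(c)| * |g^-1(c)| elements.
Summing over C: 4 * 5 + 3 * 7 + 5 * 6 + 4 * 1 + 6 * 5 + 2 * 1
= 20 + 21 + 30 + 4 + 30 + 2 = 107

107


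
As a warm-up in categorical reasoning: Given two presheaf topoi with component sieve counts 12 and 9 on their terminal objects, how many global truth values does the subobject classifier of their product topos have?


In a product of presheaf topoi E_1 x E_2, the subobject classifier
is Omega = Omega_1 x Omega_2 (componentwise), so
|Omega(top)| = |Omega_1(top_1)| * |Omega_2(top_2)|.
= 12 * 9 = 108.

108


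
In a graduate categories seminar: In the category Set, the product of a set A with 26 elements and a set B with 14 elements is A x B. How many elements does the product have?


In Set, the product A x B is the Cartesian product.
By the universal property, |A x B| = |A| * |B|.
|A x B| = 26 * 14 = 364

364


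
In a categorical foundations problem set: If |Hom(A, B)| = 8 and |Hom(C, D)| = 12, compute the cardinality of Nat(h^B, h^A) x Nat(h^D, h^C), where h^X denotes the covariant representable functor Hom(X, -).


By the Yoneda lemma, Nat(h^B, h^A) is isomorphic to Hom(A, B),
so |Nat(h^B, h^A)| = |Hom(A, B)| and |Nat(h^D, h^C)| = |Hom(C, D)|.
|Hom(A, B)| = 8, |Hom(C, D)| = 12.
|Nat(h^B, h^A) x Nat(h^D, h^C)| = 8 * 12 = 96

96


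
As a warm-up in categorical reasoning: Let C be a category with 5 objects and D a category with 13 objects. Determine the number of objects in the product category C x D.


The product category C x D has objects that are pairs (c, d).
Number of pairs = |Ob(C)| * |Ob(D)| = 5 * 13 = 65

65


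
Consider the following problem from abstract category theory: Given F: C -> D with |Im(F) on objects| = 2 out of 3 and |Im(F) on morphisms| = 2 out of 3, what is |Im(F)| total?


The image of F consists of distinct objects and distinct morphisms.
|Im(F)| on objects = 2
|Im(F)| on morphisms = 2
Total image cardinality = 2 + 2 = 4

4


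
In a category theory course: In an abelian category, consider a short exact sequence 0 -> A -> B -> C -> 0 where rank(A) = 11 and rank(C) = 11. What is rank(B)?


For a short exact sequence 0 -> A -> B -> C -> 0,
rank is additive: rank(B) = rank(A) + rank(C).
rank(B) = 11 + 11 = 22

22


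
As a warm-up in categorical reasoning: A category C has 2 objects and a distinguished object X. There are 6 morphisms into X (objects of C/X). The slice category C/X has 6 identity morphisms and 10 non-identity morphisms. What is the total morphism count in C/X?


In the slice category C/X, objects are morphisms to X.
Identity morphisms: 6 (one per object of C/X).
Non-identity morphisms: 10.
Total = 6 + 10 = 16

16


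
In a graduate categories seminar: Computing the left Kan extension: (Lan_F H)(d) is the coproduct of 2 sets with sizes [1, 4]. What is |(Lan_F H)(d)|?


Pointwise, the left Kan extension (Lan_F H)(d) is the colimit, indexed
by the comma category (F downarrow d), of H composed with the
projection (F downarrow d) -> C. Here that colimit is given
as a coproduct (disjoint union) of sets, so its cardinality is the
sum of the sizes of the summands.
Coproduct of sets with sizes: 1 + 4
= 5

5


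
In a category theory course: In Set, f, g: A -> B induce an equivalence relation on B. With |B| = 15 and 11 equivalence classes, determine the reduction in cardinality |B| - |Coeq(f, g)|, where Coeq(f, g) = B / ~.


The coequalizer Coeq(f, g) = B / ~ has one element per equivalence class.
|B| = 15, |Coeq(f, g)| = 11.
|B| - |Coeq(f, g)| = 15 - 11 = 4.

4


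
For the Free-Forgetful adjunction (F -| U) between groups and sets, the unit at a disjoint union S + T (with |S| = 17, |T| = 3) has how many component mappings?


The unit eta_X: X -> U(F(X)) of the Free-Forgetful adjunction
maps each element of X to a generator of F(X). For X = S + T (disjoint
union in Set), |S + T| = |S| + |T|.
Total mappings = 17 + 3 = 20.

20


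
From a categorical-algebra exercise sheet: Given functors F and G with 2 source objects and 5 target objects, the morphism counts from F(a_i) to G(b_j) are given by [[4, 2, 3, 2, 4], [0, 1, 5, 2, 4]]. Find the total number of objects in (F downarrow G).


Objects of (F downarrow G) are triples (a, b, h: F(a)->G(b)).
The count equals the sum of all entries in the hom-matrix.
sum(row 0) = 15
sum(row 1) = 12
Grand total = 27

27


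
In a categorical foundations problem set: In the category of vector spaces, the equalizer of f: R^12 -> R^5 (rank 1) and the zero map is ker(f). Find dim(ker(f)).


The equalizer of f and the zero map is ker(f).
By the rank-nullity theorem: dim(ker(f)) = dim(domain) - rank(f).
dim(ker(f)) = 12 - 1 = 11

11


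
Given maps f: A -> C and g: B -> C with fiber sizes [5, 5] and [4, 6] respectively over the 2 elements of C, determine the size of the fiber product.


The pullback A x_C B consists of pairs (a, b) with f(a) = g(b).
For each element c in C, the fiber product has |f^-1(c)| * |g^-1(c)| elements.
Summing over C: 5 * 4 + 5 * 6
= 20 + 30 = 50

50


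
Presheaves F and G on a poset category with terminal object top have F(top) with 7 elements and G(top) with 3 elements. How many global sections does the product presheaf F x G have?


Global sections of a presheaf on a poset with terminal top satisfy
Gamma(H) ~ H(top). Presheaves admit pointwise products, so
(F x G)(top) = F(top) x G(top) (Cartesian product).
|Gamma(F x G)| = |F(top)| * |G(top)| = 7 * 3 = 21.

21


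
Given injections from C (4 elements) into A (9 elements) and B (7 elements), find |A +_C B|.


The pushout A +_C B identifies the images of C in A and B.
|A +_C B| = |A| + |B| - |C| (for injections).
= 9 + 7 - 4 = 12

12


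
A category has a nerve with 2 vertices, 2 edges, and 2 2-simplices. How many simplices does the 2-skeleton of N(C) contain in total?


The 2-skeleton of the nerve N(C) consists of simplices in dimensions 0, 1, 2:
  |N(C)_0| = 2 (objects)
  |N(C)_1| = 2 (morphisms)
  |N(C)_2| = 2 (composable pairs)
Total = 2 + 2 + 2 = 6

6


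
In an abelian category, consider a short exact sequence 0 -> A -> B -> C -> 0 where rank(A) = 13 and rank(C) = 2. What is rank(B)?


For a short exact sequence 0 -> A -> B -> C -> 0,
rank is additive: rank(B) = rank(A) + rank(C).
rank(B) = 13 + 2 = 15

15


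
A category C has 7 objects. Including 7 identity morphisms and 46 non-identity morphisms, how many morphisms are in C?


Each object has an identity morphism, giving 7 identities.
Adding the 46 non-identity morphisms:
Total = 7 + 46 = 53

53


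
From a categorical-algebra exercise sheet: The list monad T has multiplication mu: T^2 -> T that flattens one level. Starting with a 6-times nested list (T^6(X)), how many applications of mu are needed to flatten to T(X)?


Each application of mu: T^2 -> T removes one layer of nesting.
Starting at depth 6 (i.e., T^6(X)), we need to reach T(X).
Number of mu applications = 6 - 1 = 5

5


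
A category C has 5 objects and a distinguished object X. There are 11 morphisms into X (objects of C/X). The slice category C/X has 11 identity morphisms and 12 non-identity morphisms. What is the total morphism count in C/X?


In the slice category C/X, objects are morphisms to X.
Identity morphisms: 11 (one per object of C/X).
Non-identity morphisms: 12.
Total = 11 + 12 = 23

23


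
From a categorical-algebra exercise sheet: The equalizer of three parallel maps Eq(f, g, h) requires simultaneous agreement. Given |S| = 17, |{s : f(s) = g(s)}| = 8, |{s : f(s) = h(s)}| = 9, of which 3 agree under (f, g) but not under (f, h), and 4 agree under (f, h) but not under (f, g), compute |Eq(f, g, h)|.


Eq(f, g, h) is the triple-agreement set: points in S where all three
maps take the same value. Using inclusion-exclusion on the pairwise data:
Pair (f, g) agrees on 8 points; pair (f, h) on 9 points.
Points agreeing under (f, g) but not (f, h) = 3; under (f, h) but not (f, g) = 4.
Triple-agreement = agreement-in-(f, g) minus points that agree under (f, g) but not (f, h):
|Eq(f, g, h)| = 8 - 3 = 5
(cross-check via (f, h): 9 - 4 = 5.)

5


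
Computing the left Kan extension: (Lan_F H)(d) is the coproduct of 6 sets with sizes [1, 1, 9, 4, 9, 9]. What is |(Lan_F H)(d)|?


Pointwise, the left Kan extension (Lan_F H)(d) is the colimit, indexed
by the comma category (F downarrow d), of H composed with the
projection (F downarrow d) -> C. Here that colimit is given
as a coproduct (disjoint union) of sets, so its cardinality is the
sum of the sizes of the summands.
Coproduct of sets with sizes: 1 + 1 + 9 + 4 + 9 + 9
= 33

33


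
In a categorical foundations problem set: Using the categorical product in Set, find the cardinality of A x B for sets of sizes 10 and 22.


In Set, the product A x B is the Cartesian product.
By the universal property, |A x B| = |A| * |B|.
|A x B| = 10 * 22 = 220

220


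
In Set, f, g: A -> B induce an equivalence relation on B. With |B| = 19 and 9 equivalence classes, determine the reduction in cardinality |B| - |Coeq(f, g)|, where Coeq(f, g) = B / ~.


The coequalizer Coeq(f, g) = B / ~ has one element per equivalence class.
|B| = 19, |Coeq(f, g)| = 9.
|B| - |Coeq(f, g)| = 19 - 9 = 10.

10


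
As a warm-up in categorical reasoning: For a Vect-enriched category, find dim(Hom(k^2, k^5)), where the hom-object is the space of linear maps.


In Vect-enriched categories, Hom(k^n, k^m) is the space of m x n matrices.
dim(Hom(k^2, k^5)) = 5 * 2 = 10

10


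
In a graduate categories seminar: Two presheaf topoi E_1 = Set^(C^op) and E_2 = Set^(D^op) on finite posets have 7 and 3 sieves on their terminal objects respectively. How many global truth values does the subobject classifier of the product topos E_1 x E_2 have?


In a product of presheaf topoi E_1 x E_2, the subobject classifier
is Omega = Omega_1 x Omega_2 (componentwise), so
|Omega(top)| = |Omega_1(top_1)| * |Omega_2(top_2)|.
= 7 * 3 = 21.

21


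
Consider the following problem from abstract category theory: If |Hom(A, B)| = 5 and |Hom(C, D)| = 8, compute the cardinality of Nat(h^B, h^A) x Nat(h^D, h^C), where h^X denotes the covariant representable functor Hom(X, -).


By the Yoneda lemma, Nat(h^B, h^A) is isomorphic to Hom(A, B),
so |Nat(h^B, h^A)| = |Hom(A, B)| and |Nat(h^D, h^C)| = |Hom(C, D)|.
|Hom(A, B)| = 5, |Hom(C, D)| = 8.
|Nat(h^B, h^A) x Nat(h^D, h^C)| = 5 * 8 = 40

40


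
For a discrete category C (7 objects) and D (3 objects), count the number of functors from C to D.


A functor from a discrete category C to D is determined by
where each object maps. Each of the 7 objects of C can map
to any of the 3 objects of D independently.
Number of functors = 3^7 = 2187

2187


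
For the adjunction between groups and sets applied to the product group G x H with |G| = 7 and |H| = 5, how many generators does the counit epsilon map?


The counit epsilon_K: F(U(K)) -> K of the Free-Forgetful adjunction
maps |K| generators of F(U(K)) into K. For K = G x H (the product group),
|G x H| = |G| * |H|.
Total generators mapped = 7 * 5 = 35.

35


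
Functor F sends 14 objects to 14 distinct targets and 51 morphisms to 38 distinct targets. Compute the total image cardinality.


The image of F consists of distinct objects and distinct morphisms.
|Im(F)| on objects = 14
|Im(F)| on morphisms = 38
Total image cardinality = 14 + 38 = 52

52


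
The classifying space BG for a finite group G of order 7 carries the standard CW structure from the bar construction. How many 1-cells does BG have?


In the bar-construction CW model of BG, the n-cells are indexed by
n-tuples [g_1|...|g_n] of non-identity elements of G (degenerate
simplices with some g_i = e do not contribute cells), so there are
(|G| - 1)^n n-cells.
For dim = 1 with |G| = 7:
cells = (7 - 1)^1 = 6^1 = 6

6


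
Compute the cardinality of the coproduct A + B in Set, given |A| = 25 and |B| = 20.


In Set, the coproduct A + B is the disjoint union.
|A + B| = |A| + |B| = 25 + 20 = 45

45


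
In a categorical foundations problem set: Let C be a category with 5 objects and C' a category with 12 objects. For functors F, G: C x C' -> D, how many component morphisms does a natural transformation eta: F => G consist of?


A natural transformation eta: F => G assigns one component morphism per
object of the domain category.
The domain is the product category C x C', so
|Ob(C x C')| = |Ob(C)| * |Ob(C')| = 5 * 12 = 60.
Therefore eta has 60 component morphisms.

60


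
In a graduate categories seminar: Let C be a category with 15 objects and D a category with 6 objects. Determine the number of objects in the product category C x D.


The product category C x D has objects that are pairs (c, d).
Number of pairs = |Ob(C)| * |Ob(D)| = 15 * 6 = 90

90


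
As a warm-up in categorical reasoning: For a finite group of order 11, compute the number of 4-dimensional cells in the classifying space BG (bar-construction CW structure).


In the bar-construction CW model of BG, the n-cells are indexed by
n-tuples [g_1|...|g_n] of non-identity elements of G (degenerate
simplices with some g_i = e do not contribute cells), so there are
(|G| - 1)^n n-cells.
For dim = 4 with |G| = 11:
cells = (11 - 1)^4 = 10^4 = 10000

10000


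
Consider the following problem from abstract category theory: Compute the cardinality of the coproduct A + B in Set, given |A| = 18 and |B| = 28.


In Set, the coproduct A + B is the disjoint union.
|A + B| = |A| + |B| = 18 + 28 = 46

46


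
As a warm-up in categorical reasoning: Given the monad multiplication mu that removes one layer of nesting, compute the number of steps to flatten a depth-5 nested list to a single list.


Each application of mu: T^2 -> T removes one layer of nesting.
Starting at depth 5 (i.e., T^5(X)), we need to reach T(X).
Number of mu applications = 5 - 1 = 4

4


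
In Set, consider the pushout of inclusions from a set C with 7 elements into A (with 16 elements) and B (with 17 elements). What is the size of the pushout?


The pushout A +_C B identifies the images of C in A and B.
|A +_C B| = |A| + |B| - |C| (for injections).
= 16 + 17 - 7 = 26

26


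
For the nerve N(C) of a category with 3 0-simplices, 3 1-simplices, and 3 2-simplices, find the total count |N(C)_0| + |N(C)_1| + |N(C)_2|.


The 2-skeleton of the nerve N(C) consists of simplices in dimensions 0, 1, 2:
  |N(C)_0| = 3 (objects)
  |N(C)_1| = 3 (morphisms)
  |N(C)_2| = 3 (composable pairs)
Total = 3 + 3 + 3 = 9

9


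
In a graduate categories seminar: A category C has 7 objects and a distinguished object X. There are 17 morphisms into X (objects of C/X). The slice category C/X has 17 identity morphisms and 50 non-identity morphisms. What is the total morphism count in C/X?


In the slice category C/X, objects are morphisms to X.
Identity morphisms: 17 (one per object of C/X).
Non-identity morphisms: 50.
Total = 17 + 50 = 67

67


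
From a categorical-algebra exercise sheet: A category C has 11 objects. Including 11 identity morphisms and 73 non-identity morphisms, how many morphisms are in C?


Each object has an identity morphism, giving 11 identities.
Adding the 73 non-identity morphisms:
Total = 11 + 73 = 84

84


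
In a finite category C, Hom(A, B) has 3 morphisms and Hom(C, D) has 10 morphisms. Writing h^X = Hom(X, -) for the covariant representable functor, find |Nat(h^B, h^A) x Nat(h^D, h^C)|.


By the Yoneda lemma, Nat(h^B, h^A) is isomorphic to Hom(A, B),
so |Nat(h^B, h^A)| = |Hom(A, B)| and |Nat(h^D, h^C)| = |Hom(C, D)|.
|Hom(A, B)| = 3, |Hom(C, D)| = 10.
|Nat(h^B, h^A) x Nat(h^D, h^C)| = 3 * 10 = 30

30


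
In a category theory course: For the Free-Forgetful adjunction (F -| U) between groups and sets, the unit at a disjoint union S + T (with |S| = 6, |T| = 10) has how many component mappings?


The unit eta_X: X -> U(F(X)) of the Free-Forgetful adjunction
maps each element of X to a generator of F(X). For X = S + T (disjoint
union in Set), |S + T| = |S| + |T|.
Total mappings = 6 + 10 = 16.

16


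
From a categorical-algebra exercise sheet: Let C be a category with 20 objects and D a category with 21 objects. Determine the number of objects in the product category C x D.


The product category C x D has objects that are pairs (c, d).
Number of pairs = |Ob(C)| * |Ob(D)| = 20 * 21 = 420

420


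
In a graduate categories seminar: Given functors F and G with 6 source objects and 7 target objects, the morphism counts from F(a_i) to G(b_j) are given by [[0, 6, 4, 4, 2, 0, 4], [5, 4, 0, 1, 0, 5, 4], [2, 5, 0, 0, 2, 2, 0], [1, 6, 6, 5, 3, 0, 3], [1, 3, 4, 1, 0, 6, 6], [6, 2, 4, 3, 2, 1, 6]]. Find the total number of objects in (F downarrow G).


Objects of (F downarrow G) are triples (a, b, h: F(a)->G(b)).
The count equals the sum of all entries in the hom-matrix.
sum(row 0) = 20
sum(row 1) = 19
sum(row 2) = 11
sum(row 3) = 24
sum(row 4) = 21
sum(row 5) = 24
Grand total = 119

119


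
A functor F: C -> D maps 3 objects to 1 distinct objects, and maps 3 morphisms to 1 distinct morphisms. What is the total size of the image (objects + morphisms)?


The image of F consists of distinct objects and distinct morphisms.
|Im(F)| on objects = 1
|Im(F)| on morphisms = 1
Total image cardinality = 1 + 1 = 2

2


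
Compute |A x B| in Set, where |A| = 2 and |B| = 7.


In Set, the product A x B is the Cartesian product.
By the universal property, |A x B| = |A| * |B|.
|A x B| = 2 * 7 = 14

14


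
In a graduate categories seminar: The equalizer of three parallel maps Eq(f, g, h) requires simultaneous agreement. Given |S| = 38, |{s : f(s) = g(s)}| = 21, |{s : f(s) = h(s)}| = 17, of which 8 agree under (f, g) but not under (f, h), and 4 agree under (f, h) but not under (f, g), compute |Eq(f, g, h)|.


Eq(f, g, h) is the triple-agreement set: points in S where all three
maps take the same value. Using inclusion-exclusion on the pairwise data:
Pair (f, g) agrees on 21 points; pair (f, h) on 17 points.
Points agreeing under (f, g) but not (f, h) = 8; under (f, h) but not (f, g) = 4.
Triple-agreement = agreement-in-(f, g) minus points that agree under (f, g) but not (f, h):
|Eq(f, g, h)| = 21 - 8 = 13
(cross-check via (f, h): 17 - 4 = 13.)

13


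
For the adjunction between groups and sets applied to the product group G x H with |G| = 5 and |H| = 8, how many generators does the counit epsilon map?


The counit epsilon_K: F(U(K)) -> K of the Free-Forgetful adjunction
maps |K| generators of F(U(K)) into K. For K = G x H (the product group),
|G x H| = |G| * |H|.
Total generators mapped = 5 * 8 = 40.

40


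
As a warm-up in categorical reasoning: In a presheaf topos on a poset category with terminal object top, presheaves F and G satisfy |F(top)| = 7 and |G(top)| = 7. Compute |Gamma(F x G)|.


Global sections of a presheaf on a poset with terminal top satisfy
Gamma(H) ~ H(top). Presheaves admit pointwise products, so
(F x G)(top) = F(top) x G(top) (Cartesian product).
|Gamma(F x G)| = |F(top)| * |G(top)| = 7 * 7 = 49.

49


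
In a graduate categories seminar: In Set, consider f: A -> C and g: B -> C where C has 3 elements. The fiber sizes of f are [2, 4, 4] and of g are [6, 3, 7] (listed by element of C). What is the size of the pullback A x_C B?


The pullback A x_C B consists of pairs (a, b) with f(a) = g(b).
For each element c in C, the fiber product has |f^-1(c)| * |g^-1(c)| elements.
Summing over C: 2 * 6 + 4 * 3 + 4 * 7
= 12 + 12 + 28 = 52

52


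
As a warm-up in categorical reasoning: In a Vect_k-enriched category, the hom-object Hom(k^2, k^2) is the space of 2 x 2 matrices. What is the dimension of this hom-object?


In Vect-enriched categories, Hom(k^n, k^m) is the space of m x n matrices.
dim(Hom(k^2, k^2)) = 2 * 2 = 4

4


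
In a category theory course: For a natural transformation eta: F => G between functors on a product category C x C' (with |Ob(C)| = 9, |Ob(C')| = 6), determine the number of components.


A natural transformation eta: F => G assigns one component morphism per
object of the domain category.
The domain is the product category C x C', so
|Ob(C x C')| = |Ob(C)| * |Ob(C')| = 9 * 6 = 54.
Therefore eta has 54 component morphisms.

54


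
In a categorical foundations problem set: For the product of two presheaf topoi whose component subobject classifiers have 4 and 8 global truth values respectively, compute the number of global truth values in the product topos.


In a product of presheaf topoi E_1 x E_2, the subobject classifier
is Omega = Omega_1 x Omega_2 (componentwise), so
|Omega(top)| = |Omega_1(top_1)| * |Omega_2(top_2)|.
= 4 * 8 = 32.

32


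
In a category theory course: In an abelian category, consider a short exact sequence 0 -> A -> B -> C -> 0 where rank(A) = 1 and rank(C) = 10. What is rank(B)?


For a short exact sequence 0 -> A -> B -> C -> 0,
rank is additive: rank(B) = rank(A) + rank(C).
rank(B) = 1 + 10 = 11

11


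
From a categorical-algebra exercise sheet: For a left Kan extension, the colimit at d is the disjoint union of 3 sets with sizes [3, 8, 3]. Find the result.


Pointwise, the left Kan extension (Lan_F H)(d) is the colimit, indexed
by the comma category (F downarrow d), of H composed with the
projection (F downarrow d) -> C. Here that colimit is given
as a coproduct (disjoint union) of sets, so its cardinality is the
sum of the sizes of the summands.
Coproduct of sets with sizes: 3 + 8 + 3
= 14

14


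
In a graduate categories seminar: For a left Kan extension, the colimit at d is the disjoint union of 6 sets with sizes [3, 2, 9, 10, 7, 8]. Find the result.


Pointwise, the left Kan extension (Lan_F H)(d) is the colimit, indexed
by the comma category (F downarrow d), of H composed with the
projection (F downarrow d) -> C. Here that colimit is given
as a coproduct (disjoint union) of sets, so its cardinality is the
sum of the sizes of the summands.
Coproduct of sets with sizes: 3 + 2 + 9 + 10 + 7 + 8
= 39

39


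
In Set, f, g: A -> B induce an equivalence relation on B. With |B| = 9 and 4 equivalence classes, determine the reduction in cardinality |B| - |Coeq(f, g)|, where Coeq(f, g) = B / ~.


The coequalizer Coeq(f, g) = B / ~ has one element per equivalence class.
|B| = 9, |Coeq(f, g)| = 4.
|B| - |Coeq(f, g)| = 9 - 4 = 5.

5


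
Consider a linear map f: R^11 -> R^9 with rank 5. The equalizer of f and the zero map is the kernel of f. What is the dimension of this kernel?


The equalizer of f and the zero map is ker(f).
By the rank-nullity theorem: dim(ker(f)) = dim(domain) - rank(f).
dim(ker(f)) = 11 - 5 = 6

6


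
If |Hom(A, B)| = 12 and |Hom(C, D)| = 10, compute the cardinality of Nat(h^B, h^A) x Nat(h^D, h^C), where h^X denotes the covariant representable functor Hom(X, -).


By the Yoneda lemma, Nat(h^B, h^A) is isomorphic to Hom(A, B),
so |Nat(h^B, h^A)| = |Hom(A, B)| and |Nat(h^D, h^C)| = |Hom(C, D)|.
|Hom(A, B)| = 12, |Hom(C, D)| = 10.
|Nat(h^B, h^A) x Nat(h^D, h^C)| = 12 * 10 = 120

120


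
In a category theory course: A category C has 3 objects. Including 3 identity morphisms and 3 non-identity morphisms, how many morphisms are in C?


Each object has an identity morphism, giving 3 identities.
Adding the 3 non-identity morphisms:
Total = 3 + 3 = 6

6


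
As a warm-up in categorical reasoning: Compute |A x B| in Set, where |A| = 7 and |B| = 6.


In Set, the product A x B is the Cartesian product.
By the universal property, |A x B| = |A| * |B|.
|A x B| = 7 * 6 = 42

42


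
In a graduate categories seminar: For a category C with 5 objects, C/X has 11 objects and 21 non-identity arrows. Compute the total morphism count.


In the slice category C/X, objects are morphisms to X.
Identity morphisms: 11 (one per object of C/X).
Non-identity morphisms: 21.
Total = 11 + 21 = 32

32


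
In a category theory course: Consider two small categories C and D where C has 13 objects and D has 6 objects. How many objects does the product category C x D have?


The product category C x D has objects that are pairs (c, d).
Number of pairs = |Ob(C)| * |Ob(D)| = 13 * 6 = 78

78


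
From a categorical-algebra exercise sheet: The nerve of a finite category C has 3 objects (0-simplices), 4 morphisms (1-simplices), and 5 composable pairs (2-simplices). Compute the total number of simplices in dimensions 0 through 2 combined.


The 2-skeleton of the nerve N(C) consists of simplices in dimensions 0, 1, 2:
  |N(C)_0| = 3 (objects)
  |N(C)_1| = 4 (morphisms)
  |N(C)_2| = 5 (composable pairs)
Total = 3 + 4 + 5 = 12

12


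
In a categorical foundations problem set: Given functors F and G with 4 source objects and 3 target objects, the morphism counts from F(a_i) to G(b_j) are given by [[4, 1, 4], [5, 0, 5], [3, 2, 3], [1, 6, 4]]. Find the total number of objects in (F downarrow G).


Objects of (F downarrow G) are triples (a, b, h: F(a)->G(b)).
The count equals the sum of all entries in the hom-matrix.
sum(row 0) = 9
sum(row 1) = 10
sum(row 2) = 8
sum(row 3) = 11
Grand total = 38

38


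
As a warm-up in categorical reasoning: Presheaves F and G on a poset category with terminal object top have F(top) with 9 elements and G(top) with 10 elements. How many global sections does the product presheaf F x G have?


Global sections of a presheaf on a poset with terminal top satisfy
Gamma(H) ~ H(top). Presheaves admit pointwise products, so
(F x G)(top) = F(top) x G(top) (Cartesian product).
|Gamma(F x G)| = |F(top)| * |G(top)| = 9 * 10 = 90.

90


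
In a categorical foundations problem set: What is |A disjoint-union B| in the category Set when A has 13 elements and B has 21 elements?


In Set, the coproduct A + B is the disjoint union.
|A + B| = |A| + |B| = 13 + 21 = 34

34


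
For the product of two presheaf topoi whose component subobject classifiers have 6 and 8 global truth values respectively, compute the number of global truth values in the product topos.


In a product of presheaf topoi E_1 x E_2, the subobject classifier
is Omega = Omega_1 x Omega_2 (componentwise), so
|Omega(top)| = |Omega_1(top_1)| * |Omega_2(top_2)|.
= 6 * 8 = 48.

48


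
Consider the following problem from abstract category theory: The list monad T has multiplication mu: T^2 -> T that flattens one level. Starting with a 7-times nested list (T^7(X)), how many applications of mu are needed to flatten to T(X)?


Each application of mu: T^2 -> T removes one layer of nesting.
Starting at depth 7 (i.e., T^7(X)), we need to reach T(X).
Number of mu applications = 7 - 1 = 6

6


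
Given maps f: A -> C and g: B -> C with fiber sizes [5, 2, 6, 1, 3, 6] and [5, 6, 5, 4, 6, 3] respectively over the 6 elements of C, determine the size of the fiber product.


The pullback A x_C B consists of pairs (a, b) with f(a) = g(b).
For each element c in C, the fiber product has |f^-1(c)| * |g^-1(c)| elements.
Summing over C: 5 * 5 + 2 * 6 + 6 * 5 + 1 * 4 + 3 * 6 + 6 * 3
= 25 + 12 + 30 + 4 + 18 + 18 = 107

107


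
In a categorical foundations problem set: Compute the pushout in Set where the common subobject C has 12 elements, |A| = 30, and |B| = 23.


The pushout A +_C B identifies the images of C in A and B.
|A +_C B| = |A| + |B| - |C| (for injections).
= 30 + 23 - 12 = 41

41


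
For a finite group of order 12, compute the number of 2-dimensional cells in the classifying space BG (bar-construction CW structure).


In the bar-construction CW model of BG, the n-cells are indexed by
n-tuples [g_1|...|g_n] of non-identity elements of G (degenerate
simplices with some g_i = e do not contribute cells), so there are
(|G| - 1)^n n-cells.
For dim = 2 with |G| = 12:
cells = (12 - 1)^2 = 11^2 = 121

121


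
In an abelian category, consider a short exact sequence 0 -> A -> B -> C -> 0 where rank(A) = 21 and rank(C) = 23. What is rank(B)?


For a short exact sequence 0 -> A -> B -> C -> 0,
rank is additive: rank(B) = rank(A) + rank(C).
rank(B) = 21 + 23 = 44

44


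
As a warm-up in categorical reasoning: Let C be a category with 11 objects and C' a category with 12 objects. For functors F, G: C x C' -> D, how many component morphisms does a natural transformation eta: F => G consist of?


A natural transformation eta: F => G assigns one component morphism per
object of the domain category.
The domain is the product category C x C', so
|Ob(C x C')| = |Ob(C)| * |Ob(C')| = 11 * 12 = 132.
Therefore eta has 132 component morphisms.

132


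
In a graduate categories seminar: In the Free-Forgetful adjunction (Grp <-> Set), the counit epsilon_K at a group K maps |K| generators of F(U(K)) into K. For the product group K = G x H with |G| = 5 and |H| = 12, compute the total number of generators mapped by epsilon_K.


The counit epsilon_K: F(U(K)) -> K of the Free-Forgetful adjunction
maps |K| generators of F(U(K)) into K. For K = G x H (the product group),
|G x H| = |G| * |H|.
Total generators mapped = 5 * 12 = 60.

60


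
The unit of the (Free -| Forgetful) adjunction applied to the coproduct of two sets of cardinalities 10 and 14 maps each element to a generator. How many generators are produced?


The unit eta_X: X -> U(F(X)) of the Free-Forgetful adjunction
maps each element of X to a generator of F(X). For X = S + T (disjoint
union in Set), |S + T| = |S| + |T|.
Total mappings = 10 + 14 = 24.

24


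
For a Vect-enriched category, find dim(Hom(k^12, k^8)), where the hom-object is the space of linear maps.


In Vect-enriched categories, Hom(k^n, k^m) is the space of m x n matrices.
dim(Hom(k^12, k^8)) = 8 * 12 = 96

96


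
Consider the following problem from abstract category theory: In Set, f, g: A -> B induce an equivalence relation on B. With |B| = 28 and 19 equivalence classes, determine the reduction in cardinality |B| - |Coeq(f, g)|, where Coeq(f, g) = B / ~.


The coequalizer Coeq(f, g) = B / ~ has one element per equivalence class.
|B| = 28, |Coeq(f, g)| = 19.
|B| - |Coeq(f, g)| = 28 - 19 = 9.

9


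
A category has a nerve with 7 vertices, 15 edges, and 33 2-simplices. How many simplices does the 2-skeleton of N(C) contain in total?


The 2-skeleton of the nerve N(C) consists of simplices in dimensions 0, 1, 2:
  |N(C)_0| = 7 (objects)
  |N(C)_1| = 15 (morphisms)
  |N(C)_2| = 33 (composable pairs)
Total = 7 + 15 + 33 = 55

55


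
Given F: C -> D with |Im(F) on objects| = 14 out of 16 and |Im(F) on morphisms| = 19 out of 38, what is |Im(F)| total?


The image of F consists of distinct objects and distinct morphisms.
|Im(F)| on objects = 14
|Im(F)| on morphisms = 19
Total image cardinality = 14 + 19 = 33

33


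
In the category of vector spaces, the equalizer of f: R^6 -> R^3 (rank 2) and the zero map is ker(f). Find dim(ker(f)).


The equalizer of f and the zero map is ker(f).
By the rank-nullity theorem: dim(ker(f)) = dim(domain) - rank(f).
dim(ker(f)) = 6 - 2 = 4

4


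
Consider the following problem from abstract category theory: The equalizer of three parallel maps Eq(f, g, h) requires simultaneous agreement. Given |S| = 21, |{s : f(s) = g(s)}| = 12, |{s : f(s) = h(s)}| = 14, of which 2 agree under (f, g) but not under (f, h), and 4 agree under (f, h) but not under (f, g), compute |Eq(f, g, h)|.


Eq(f, g, h) is the triple-agreement set: points in S where all three
maps take the same value. Using inclusion-exclusion on the pairwise data:
Pair (f, g) agrees on 12 points; pair (f, h) on 14 points.
Points agreeing under (f, g) but not (f, h) = 2; under (f, h) but not (f, g) = 4.
Triple-agreement = agreement-in-(f, g) minus points that agree under (f, g) but not (f, h):
|Eq(f, g, h)| = 12 - 2 = 10
(cross-check via (f, h): 14 - 4 = 10.)

10


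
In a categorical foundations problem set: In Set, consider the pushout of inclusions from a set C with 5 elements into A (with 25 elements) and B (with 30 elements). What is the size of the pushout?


The pushout A +_C B identifies the images of C in A and B.
|A +_C B| = |A| + |B| - |C| (for injections).
= 25 + 30 - 5 = 50

50


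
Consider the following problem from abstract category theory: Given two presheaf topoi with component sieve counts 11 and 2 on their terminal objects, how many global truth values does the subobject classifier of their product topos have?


In a product of presheaf topoi E_1 x E_2, the subobject classifier
is Omega = Omega_1 x Omega_2 (componentwise), so
|Omega(top)| = |Omega_1(top_1)| * |Omega_2(top_2)|.
= 11 * 2 = 22.

22


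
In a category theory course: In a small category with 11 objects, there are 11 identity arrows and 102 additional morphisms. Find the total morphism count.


Each object has an identity morphism, giving 11 identities.
Adding the 102 non-identity morphisms:
Total = 11 + 102 = 113

113


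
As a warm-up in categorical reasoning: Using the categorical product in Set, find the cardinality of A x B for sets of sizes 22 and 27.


In Set, the product A x B is the Cartesian product.
By the universal property, |A x B| = |A| * |B|.
|A x B| = 22 * 27 = 594

594


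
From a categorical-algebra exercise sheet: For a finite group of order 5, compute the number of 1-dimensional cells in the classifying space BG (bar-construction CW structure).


In the bar-construction CW model of BG, the n-cells are indexed by
n-tuples [g_1|...|g_n] of non-identity elements of G (degenerate
simplices with some g_i = e do not contribute cells), so there are
(|G| - 1)^n n-cells.
For dim = 1 with |G| = 5:
cells = (5 - 1)^1 = 4^1 = 4

4


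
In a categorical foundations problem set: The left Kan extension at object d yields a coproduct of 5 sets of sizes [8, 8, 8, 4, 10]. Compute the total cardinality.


Pointwise, the left Kan extension (Lan_F H)(d) is the colimit, indexed
by the comma category (F downarrow d), of H composed with the
projection (F downarrow d) -> C. Here that colimit is given
as a coproduct (disjoint union) of sets, so its cardinality is the
sum of the sizes of the summands.
Coproduct of sets with sizes: 8 + 8 + 8 + 4 + 10
= 38

38


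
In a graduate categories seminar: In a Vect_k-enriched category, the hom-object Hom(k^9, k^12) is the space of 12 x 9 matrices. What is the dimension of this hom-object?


In Vect-enriched categories, Hom(k^n, k^m) is the space of m x n matrices.
dim(Hom(k^9, k^12)) = 12 * 9 = 108

108


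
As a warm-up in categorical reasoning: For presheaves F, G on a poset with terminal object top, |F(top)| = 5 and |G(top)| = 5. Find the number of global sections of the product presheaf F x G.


Global sections of a presheaf on a poset with terminal top satisfy
Gamma(H) ~ H(top). Presheaves admit pointwise products, so
(F x G)(top) = F(top) x G(top) (Cartesian product).
|Gamma(F x G)| = |F(top)| * |G(top)| = 5 * 5 = 25.

25


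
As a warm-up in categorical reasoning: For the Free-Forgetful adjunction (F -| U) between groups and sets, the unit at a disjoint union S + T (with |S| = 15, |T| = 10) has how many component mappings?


The unit eta_X: X -> U(F(X)) of the Free-Forgetful adjunction
maps each element of X to a generator of F(X). For X = S + T (disjoint
union in Set), |S + T| = |S| + |T|.
Total mappings = 15 + 10 = 25.

25


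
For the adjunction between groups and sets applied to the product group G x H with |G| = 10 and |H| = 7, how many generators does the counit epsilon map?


The counit epsilon_K: F(U(K)) -> K of the Free-Forgetful adjunction
maps |K| generators of F(U(K)) into K. For K = G x H (the product group),
|G x H| = |G| * |H|.
Total generators mapped = 10 * 7 = 70.

70


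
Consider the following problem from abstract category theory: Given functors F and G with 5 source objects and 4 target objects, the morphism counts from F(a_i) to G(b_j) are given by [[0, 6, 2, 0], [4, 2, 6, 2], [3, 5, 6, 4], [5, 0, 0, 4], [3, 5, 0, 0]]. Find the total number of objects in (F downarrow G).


Objects of (F downarrow G) are triples (a, b, h: F(a)->G(b)).
The count equals the sum of all entries in the hom-matrix.
sum(row 0) = 8
sum(row 1) = 14
sum(row 2) = 18
sum(row 3) = 9
sum(row 4) = 8
Grand total = 57

57


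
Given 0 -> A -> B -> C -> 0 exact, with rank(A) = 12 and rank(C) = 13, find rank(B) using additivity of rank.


For a short exact sequence 0 -> A -> B -> C -> 0,
rank is additive: rank(B) = rank(A) + rank(C).
rank(B) = 12 + 13 = 25

25


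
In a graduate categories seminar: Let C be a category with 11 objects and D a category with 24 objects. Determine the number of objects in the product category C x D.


The product category C x D has objects that are pairs (c, d).
Number of pairs = |Ob(C)| * |Ob(D)| = 11 * 24 = 264

264


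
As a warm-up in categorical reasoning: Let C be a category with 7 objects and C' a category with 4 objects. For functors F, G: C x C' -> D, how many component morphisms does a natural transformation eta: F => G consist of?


A natural transformation eta: F => G assigns one component morphism per
object of the domain category.
The domain is the product category C x C', so
|Ob(C x C')| = |Ob(C)| * |Ob(C')| = 7 * 4 = 28.
Therefore eta has 28 component morphisms.

28


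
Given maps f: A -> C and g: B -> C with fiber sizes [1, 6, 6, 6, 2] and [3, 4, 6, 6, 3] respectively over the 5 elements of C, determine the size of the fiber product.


The pullback A x_C B consists of pairs (a, b) with f(a) = g(b).
For each element c in C, the fiber product has |f^-1(c)| * |g^-1(c)| elements.
Summing over C: 1 * 3 + 6 * 4 + 6 * 6 + 6 * 6 + 2 * 3
= 3 + 24 + 36 + 36 + 6 = 105

105


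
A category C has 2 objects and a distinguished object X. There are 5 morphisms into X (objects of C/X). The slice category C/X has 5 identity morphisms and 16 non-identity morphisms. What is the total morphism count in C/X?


In the slice category C/X, objects are morphisms to X.
Identity morphisms: 5 (one per object of C/X).
Non-identity morphisms: 16.
Total = 5 + 16 = 21

21


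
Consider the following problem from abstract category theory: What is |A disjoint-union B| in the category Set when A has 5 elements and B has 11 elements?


In Set, the coproduct A + B is the disjoint union.
|A + B| = |A| + |B| = 5 + 11 = 16

16


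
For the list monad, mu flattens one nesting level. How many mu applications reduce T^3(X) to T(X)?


Each application of mu: T^2 -> T removes one layer of nesting.
Starting at depth 3 (i.e., T^3(X)), we need to reach T(X).
Number of mu applications = 3 - 1 = 2

2


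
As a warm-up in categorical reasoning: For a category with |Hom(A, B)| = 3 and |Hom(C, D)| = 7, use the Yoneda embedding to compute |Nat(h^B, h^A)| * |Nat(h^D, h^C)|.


By the Yoneda lemma, Nat(h^B, h^A) is isomorphic to Hom(A, B),
so |Nat(h^B, h^A)| = |Hom(A, B)| and |Nat(h^D, h^C)| = |Hom(C, D)|.
|Hom(A, B)| = 3, |Hom(C, D)| = 7.
|Nat(h^B, h^A) x Nat(h^D, h^C)| = 3 * 7 = 21

21


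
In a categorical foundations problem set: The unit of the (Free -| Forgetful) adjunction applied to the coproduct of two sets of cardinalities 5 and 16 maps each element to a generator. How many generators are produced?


The unit eta_X: X -> U(F(X)) of the Free-Forgetful adjunction
maps each element of X to a generator of F(X). For X = S + T (disjoint
union in Set), |S + T| = |S| + |T|.
Total mappings = 5 + 16 = 21.

21


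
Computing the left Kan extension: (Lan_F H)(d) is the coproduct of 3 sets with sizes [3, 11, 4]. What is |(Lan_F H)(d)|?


Pointwise, the left Kan extension (Lan_F H)(d) is the colimit, indexed
by the comma category (F downarrow d), of H composed with the
projection (F downarrow d) -> C. Here that colimit is given
as a coproduct (disjoint union) of sets, so its cardinality is the
sum of the sizes of the summands.
Coproduct of sets with sizes: 3 + 11 + 4
= 18

18
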